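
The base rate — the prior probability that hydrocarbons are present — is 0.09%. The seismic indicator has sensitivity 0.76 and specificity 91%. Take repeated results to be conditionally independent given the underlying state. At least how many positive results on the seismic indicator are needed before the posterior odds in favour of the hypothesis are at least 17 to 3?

5

Prior odds: 0.0009 ÷ 0.9991 = 9/9991.
False-positive rate = 1 − 0.91 = 0.09; likelihood ratio of a positive = 0.76/0.09 = 76/9.
Target odds = 17/3.
Require (76/9)ⁿ ≥ 17/3 ÷ (9/9991) = 169847/27.
(76/9)⁴ = 33362176/6561 falls short of 169847/27 but (76/9)⁵ ≈42939.3 reaches it, so n = 5.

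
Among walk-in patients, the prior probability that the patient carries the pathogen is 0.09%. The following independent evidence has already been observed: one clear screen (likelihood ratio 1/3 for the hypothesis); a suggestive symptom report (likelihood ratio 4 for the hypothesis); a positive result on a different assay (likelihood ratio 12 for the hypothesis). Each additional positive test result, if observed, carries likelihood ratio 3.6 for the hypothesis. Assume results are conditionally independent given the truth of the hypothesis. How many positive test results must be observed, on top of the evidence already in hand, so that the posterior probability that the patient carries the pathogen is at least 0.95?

Prior odds = 0.0009/0.9991 = 9/9991.
Combined Bayes factor of the evidence already in hand = (1/3) × 4 × 12 = 16.
Odds after that evidence = (9/9991) × 16 = 144/9991.
Target odds = 0.95/0.05 = 19.
Need 3.6ⁿ ≥ 19 ÷ (144/9991) = 189829/144.
3.6⁵ = 604.66176 falls short of 189829/144 but 3.6⁶ = 34012224/15625 reaches it, so n = 6.

6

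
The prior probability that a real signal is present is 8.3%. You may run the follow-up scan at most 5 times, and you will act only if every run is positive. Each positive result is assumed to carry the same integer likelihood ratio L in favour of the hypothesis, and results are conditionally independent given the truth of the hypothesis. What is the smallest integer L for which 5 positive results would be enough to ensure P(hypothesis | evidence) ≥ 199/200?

5

Prior odds = 0.083/0.917 = 83/917.
Target odds = 0.995/0.005 = 199.
Need L⁵ ≥ 199 ÷ (83/917) = 182483/83.
4⁵ = 1024 < 182483/83 ≤ 3125 = 5⁵, so L = 5.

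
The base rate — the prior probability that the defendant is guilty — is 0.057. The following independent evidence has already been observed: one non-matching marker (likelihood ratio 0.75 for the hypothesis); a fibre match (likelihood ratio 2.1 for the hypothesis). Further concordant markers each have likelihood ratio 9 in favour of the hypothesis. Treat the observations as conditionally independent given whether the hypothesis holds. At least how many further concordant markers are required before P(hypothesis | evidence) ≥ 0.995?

4

Prior odds = 0.057/0.943 = 57/943.
Combined Bayes factor of the evidence already in hand = 0.75 × 2.1 = 1.575.
Odds after that evidence = (57/943) × 1.575 = 3591/37720.
Target odds = 0.995/0.005 = 199.
Need 9ⁿ ≥ 199 ÷ (3591/37720) = 7506280/3591.
9³ = 729 falls short of 7506280/3591 but 9⁴ = 6561 reaches it, so n = 4.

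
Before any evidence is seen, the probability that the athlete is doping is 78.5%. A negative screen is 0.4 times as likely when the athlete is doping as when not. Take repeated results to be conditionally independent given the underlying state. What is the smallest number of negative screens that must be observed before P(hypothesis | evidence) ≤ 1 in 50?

6

Prior odds: 0.785 ÷ 0.215 = 157/43.
Likelihood ratio per negative screen = 0.4.
Target odds: 0.02 ÷ 0.98 = 1/49.
Need (157/43) × 0.4ⁿ ≤ 1/49, i.e. 0.4ⁿ ≤ 43/7693.
0.4⁵ = 0.01024 is still above 43/7693 but 0.4⁶ = 64/15625 is at or below it, so n = 6.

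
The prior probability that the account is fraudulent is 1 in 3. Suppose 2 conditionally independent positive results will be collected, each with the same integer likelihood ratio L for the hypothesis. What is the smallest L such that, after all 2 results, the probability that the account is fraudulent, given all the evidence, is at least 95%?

Prior odds = (1/3)/(2/3) = 0.5.
Target odds = 0.95/0.05 = 19.
Need L² ≥ 19 ÷ 0.5 = 38.
6² = 36 < 38 ≤ 49 = 7², so L = 7.

7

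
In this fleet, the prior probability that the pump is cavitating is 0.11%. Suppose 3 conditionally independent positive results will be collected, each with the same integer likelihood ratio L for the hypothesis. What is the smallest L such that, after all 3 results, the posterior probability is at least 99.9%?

97

Prior odds = 0.0011/0.9989 = 11/9989.
Target odds = 0.999/0.001 = 999.
Need L³ ≥ 999 ÷ (11/9989) = 9979011/11.
96³ = 884736 < 9979011/11 ≤ 912673 = 97³, so L = 97.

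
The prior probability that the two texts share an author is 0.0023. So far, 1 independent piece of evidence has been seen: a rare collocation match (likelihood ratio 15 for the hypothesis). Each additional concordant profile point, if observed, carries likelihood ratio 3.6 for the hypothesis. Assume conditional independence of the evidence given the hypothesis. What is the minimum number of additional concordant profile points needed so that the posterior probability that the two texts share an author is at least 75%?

Prior odds = 0.0023/0.9977 = 23/9977.
Bayes factor of the evidence already in hand = 15.
Odds after that evidence = (23/9977) × 15 = 345/9977.
Target odds = 0.75/0.25 = 3.
Need 3.6ⁿ ≥ 3 ÷ (345/9977) = 9977/115.
3.6³ = 46.656 falls short of 9977/115 but 3.6⁴ = 167.9616 reaches it, so n = 4.

4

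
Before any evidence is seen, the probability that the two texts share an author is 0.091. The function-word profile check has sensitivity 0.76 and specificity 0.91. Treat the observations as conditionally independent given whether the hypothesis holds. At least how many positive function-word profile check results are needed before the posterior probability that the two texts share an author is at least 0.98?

3

Prior odds = 0.091/0.909 = 91/909.
False-positive rate = 1 − 0.91 = 0.09; likelihood ratio of a positive = 0.76/0.09 = 76/9.
Target posterior odds = 0.98/0.02 = 49.
Need (91/909) × (76/9)ⁿ ≥ 49, i.e. (76/9)ⁿ ≥ 6363/13.
(76/9)² = 5776/81 falls short of 6363/13 but (76/9)³ = 438976/729 reaches it, so n = 3.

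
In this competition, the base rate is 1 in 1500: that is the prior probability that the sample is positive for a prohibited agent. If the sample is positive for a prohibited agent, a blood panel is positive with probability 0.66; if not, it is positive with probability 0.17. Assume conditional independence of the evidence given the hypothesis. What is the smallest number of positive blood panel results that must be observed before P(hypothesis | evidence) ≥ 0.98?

Prior odds: (1/1500) ÷ (1499/1500) = 1/1499.
Likelihood ratio of a positive = 0.66/0.17 = 66/17.
Target odds: 0.98 ÷ 0.02 = 49.
Need (1/1499) × (66/17)ⁿ ≥ 49, i.e. (66/17)ⁿ ≥ 73451.
(66/17)⁸ ≈51613.1 falls short of 73451 but (66/17)⁹ ≈200380 reaches it, so n = 9.

9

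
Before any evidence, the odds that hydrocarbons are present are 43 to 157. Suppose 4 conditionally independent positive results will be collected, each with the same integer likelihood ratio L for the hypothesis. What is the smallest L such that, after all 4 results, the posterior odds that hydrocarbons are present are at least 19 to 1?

Prior odds = 43/157.
Target odds = 19.
Need L⁴ ≥ 19 ÷ (43/157) = 2983/43.
2⁴ = 16 < 2983/43 ≤ 81 = 3⁴, so L = 3.

3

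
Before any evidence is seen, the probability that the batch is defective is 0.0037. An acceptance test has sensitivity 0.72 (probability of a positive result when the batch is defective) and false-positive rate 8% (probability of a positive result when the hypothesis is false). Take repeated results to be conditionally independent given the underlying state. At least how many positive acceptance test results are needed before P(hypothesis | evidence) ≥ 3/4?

Prior odds = 0.0037/0.9963 = 37/9963.
Likelihood ratio of a positive result = 0.72/0.08 = 9.
Target odds: 0.75 ÷ 0.25 = 3.
Need (37/9963) × 9ⁿ ≥ 3, i.e. 9ⁿ ≥ 29889/37.
9³ = 729 falls short of 29889/37 but 9⁴ = 6561 reaches it, so n = 4.

4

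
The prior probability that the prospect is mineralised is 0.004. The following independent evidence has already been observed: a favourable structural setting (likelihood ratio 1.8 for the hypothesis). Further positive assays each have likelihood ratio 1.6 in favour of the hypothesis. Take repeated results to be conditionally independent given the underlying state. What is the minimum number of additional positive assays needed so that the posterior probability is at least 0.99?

21

Prior odds = 0.004/0.996 = 1/249.
Bayes factor of the evidence already in hand = 1.8.
Odds after that evidence = (1/249) × 1.8 = 3/415.
Target odds = 0.99/0.01 = 99.
Need 1.6ⁿ ≥ 99 ÷ (3/415) = 13695.
1.6²⁰ ≈12089.3 falls short of 13695 but 1.6²¹ ≈19342.8 reaches it, so n = 21.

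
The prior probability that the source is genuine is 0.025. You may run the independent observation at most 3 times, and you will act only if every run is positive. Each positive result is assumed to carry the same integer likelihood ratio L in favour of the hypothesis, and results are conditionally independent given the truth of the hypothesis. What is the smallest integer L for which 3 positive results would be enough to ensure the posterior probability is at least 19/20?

Prior odds = 0.025/0.975 = 1/39.
Target odds = 0.95/0.05 = 19.
Need L³ ≥ 19 ÷ (1/39) = 741.
9³ = 729 < 741 ≤ 1000 = 10³, so L = 10.

10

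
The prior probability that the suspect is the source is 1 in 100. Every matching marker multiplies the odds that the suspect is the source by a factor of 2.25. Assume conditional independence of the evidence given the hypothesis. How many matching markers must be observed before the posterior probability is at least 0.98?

Prior odds: 0.01 ÷ 0.99 = 1/99.
Likelihood ratio per matching marker = 2.25.
Target odds: 0.98 ÷ 0.02 = 49.
Require 2.25ⁿ ≥ 49 ÷ (1/99) = 4851.
2.25¹⁰ ≈3325.26 falls short of 4851 but 2.25¹¹ ≈7481.83 reaches it, so n = 11.

11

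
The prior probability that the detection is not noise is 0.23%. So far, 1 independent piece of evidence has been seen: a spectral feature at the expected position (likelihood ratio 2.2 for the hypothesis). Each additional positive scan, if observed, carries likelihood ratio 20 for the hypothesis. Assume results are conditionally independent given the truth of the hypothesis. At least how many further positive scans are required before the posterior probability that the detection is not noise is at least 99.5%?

Prior odds = 0.0023/0.9977 = 23/9977.
Bayes factor of the evidence already in hand = 2.2.
Odds after that evidence = (23/9977) × 2.2 = 23/4535.
Target odds = 0.995/0.005 = 199.
Need 20ⁿ ≥ 199 ÷ (23/4535) = 902465/23.
20³ = 8000 falls short of 902465/23 but 20⁴ = 160000 reaches it, so n = 4.

4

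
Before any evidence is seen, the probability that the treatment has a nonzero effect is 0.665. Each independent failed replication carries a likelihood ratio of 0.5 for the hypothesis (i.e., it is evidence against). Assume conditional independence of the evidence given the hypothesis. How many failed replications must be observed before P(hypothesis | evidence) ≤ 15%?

Prior odds: 0.665 ÷ 0.335 = 133/67.
Likelihood ratio per failed replication = 0.5.
Target odds: 0.15 ÷ 0.85 = 3/17.
Need (133/67) × 0.5ⁿ ≤ 3/17, i.e. 0.5ⁿ ≤ 201/2261.
0.5³ = 0.125 is still above 201/2261 but 0.5⁴ = 0.0625 is at or below it, so n = 4.

4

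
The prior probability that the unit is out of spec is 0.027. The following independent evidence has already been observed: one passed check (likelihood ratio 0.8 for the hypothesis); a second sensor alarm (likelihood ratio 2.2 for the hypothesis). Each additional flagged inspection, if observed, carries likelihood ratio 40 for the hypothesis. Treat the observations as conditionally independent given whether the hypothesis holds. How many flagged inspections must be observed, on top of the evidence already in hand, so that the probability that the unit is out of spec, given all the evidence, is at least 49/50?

Prior odds = 0.027/0.973 = 27/973.
Combined Bayes factor of the evidence already in hand = 0.8 × 2.2 = 1.76.
Odds after that evidence = (27/973) × 1.76 = 1188/24325.
Target odds = 0.98/0.02 = 49.
Need 40ⁿ ≥ 49 ÷ (1188/24325) = 1191925/1188.
40¹ = 40 falls short of 1191925/1188 but 40² = 1600 reaches it, so n = 2.

2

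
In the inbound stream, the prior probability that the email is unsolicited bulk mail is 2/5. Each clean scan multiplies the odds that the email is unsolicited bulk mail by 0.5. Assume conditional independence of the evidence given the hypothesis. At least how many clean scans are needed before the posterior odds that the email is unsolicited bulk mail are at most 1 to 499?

Prior odds: 0.4 ÷ 0.6 = 2/3.
Likelihood ratio per clean scan = 0.5.
Target odds = 1/499.
Need (2/3) × 0.5ⁿ ≤ 1/499, i.e. 0.5ⁿ ≤ 3/998.
0.5⁸ = 0.00390625 is still above 3/998 but 0.5⁹ = 0.001953125 is at or below it, so n = 9.

9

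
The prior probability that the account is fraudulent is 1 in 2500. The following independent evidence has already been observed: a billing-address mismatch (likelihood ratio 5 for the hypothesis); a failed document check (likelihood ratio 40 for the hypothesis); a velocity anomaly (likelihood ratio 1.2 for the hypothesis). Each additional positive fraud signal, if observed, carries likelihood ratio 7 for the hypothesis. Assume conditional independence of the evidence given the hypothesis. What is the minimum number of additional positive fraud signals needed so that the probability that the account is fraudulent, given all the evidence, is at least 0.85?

Prior odds = 0.0004/0.9996 = 1/2499.
Combined Bayes factor of the evidence already in hand = 5 × 40 × 1.2 = 240.
Odds after that evidence = (1/2499) × 240 = 80/833.
Target odds = 0.85/0.15 = 17/3.
Need 7ⁿ ≥ 17/3 ÷ (80/833) = 14161/240.
7² = 49 falls short of 14161/240 but 7³ = 343 reaches it, so n = 3.

3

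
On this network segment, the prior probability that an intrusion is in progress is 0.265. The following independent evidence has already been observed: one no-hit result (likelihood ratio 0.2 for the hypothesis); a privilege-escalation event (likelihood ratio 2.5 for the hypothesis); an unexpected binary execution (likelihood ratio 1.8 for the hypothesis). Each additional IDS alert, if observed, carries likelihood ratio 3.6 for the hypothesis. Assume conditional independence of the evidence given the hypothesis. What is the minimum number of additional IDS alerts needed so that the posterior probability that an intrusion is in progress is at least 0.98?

Prior odds = 0.265/0.735 = 53/147.
Combined Bayes factor of the evidence already in hand = 0.2 × 2.5 × 1.8 = 0.9.
Odds after that evidence = (53/147) × 0.9 = 159/490.
Target odds = 0.98/0.02 = 49.
Need 3.6ⁿ ≥ 49 ÷ (159/490) = 24010/159.
3.6³ = 46.656 falls short of 24010/159 but 3.6⁴ = 167.9616 reaches it, so n = 4.

4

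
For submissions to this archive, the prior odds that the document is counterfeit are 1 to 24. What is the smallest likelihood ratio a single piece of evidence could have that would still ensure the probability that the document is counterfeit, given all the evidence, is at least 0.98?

1176

Prior odds = 1/24.
Target odds = 0.98/0.02 = 49.
Required Bayes factor = 49 ÷ (1/24) = 1176.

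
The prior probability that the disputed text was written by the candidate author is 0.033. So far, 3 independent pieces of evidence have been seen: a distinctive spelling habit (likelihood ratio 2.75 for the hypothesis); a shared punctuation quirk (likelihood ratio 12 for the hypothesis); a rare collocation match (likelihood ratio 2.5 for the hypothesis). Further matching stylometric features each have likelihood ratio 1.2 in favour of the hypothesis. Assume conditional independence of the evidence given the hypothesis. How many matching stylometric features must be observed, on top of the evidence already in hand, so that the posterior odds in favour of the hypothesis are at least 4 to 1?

2

Prior odds = 0.033/0.967 = 33/967.
Combined Bayes factor of the evidence already in hand = 2.75 × 12 × 2.5 = 82.5.
Odds after that evidence = (33/967) × 82.5 = 5445/1934.
Target odds = 4.
Need 1.2ⁿ ≥ 4 ÷ (5445/1934) = 7736/5445.
1.2¹ = 1.2 falls short of 7736/5445 but 1.2² = 1.44 reaches it, so n = 2.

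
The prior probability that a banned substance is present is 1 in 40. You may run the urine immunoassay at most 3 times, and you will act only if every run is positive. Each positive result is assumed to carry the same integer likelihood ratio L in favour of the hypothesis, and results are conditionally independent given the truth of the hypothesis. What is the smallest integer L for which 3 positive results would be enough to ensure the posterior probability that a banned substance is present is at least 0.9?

8

Prior odds = 0.025/0.975 = 1/39.
Target odds = 0.9/0.1 = 9.
Need L³ ≥ 9 ÷ (1/39) = 351.
7³ = 343 < 351 ≤ 512 = 8³, so L = 8.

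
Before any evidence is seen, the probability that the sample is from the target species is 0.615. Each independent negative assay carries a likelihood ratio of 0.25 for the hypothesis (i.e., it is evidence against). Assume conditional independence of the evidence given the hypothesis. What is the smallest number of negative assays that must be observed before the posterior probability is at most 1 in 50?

4

Prior odds: 0.615 ÷ 0.385 = 123/77.
Likelihood ratio per negative assay = 0.25.
Target odds: 0.02 ÷ 0.98 = 1/49.
Need (123/77) × 0.25ⁿ ≤ 1/49, i.e. 0.25ⁿ ≤ 11/861.
0.25³ = 0.015625 is still above 11/861 but 0.25⁴ = 0.00390625 is at or below it, so n = 4.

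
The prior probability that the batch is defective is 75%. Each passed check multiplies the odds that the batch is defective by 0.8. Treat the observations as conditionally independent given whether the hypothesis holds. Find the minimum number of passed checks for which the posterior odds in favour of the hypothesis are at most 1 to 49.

23

Prior odds = 0.75/0.25 = 3.
Likelihood ratio per passed check = 0.8.
Target odds = 1/49.
Require 0.8ⁿ ≤ 1/49 ÷ 3 = 1/147.
0.8²² ≈0.0073787 is still above 1/147 but 0.8²³ ≈0.00590296 is at or below it, so n = 23.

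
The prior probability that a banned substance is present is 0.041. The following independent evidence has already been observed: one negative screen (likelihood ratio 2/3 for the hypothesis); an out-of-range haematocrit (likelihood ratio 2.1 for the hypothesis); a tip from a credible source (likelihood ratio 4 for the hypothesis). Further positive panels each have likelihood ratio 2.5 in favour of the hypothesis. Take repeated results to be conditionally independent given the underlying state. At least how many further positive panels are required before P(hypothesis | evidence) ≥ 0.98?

Prior odds = 0.041/0.959 = 41/959.
Combined Bayes factor of the evidence already in hand = (2/3) × 2.1 × 4 = 5.6.
Odds after that evidence = (41/959) × 5.6 = 164/685.
Target odds = 0.98/0.02 = 49.
Need 2.5ⁿ ≥ 49 ÷ (164/685) = 33565/164.
2.5⁵ = 97.65625 falls short of 33565/164 but 2.5⁶ = 244.140625 reaches it, so n = 6.

6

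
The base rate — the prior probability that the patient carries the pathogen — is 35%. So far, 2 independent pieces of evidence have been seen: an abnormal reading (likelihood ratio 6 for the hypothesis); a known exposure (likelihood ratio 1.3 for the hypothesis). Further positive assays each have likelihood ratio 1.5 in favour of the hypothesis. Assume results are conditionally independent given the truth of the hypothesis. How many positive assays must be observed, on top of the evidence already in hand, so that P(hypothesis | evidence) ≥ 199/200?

Prior odds = 0.35/0.65 = 7/13.
Combined Bayes factor of the evidence already in hand = 6 × 1.3 = 7.8.
Odds after that evidence = (7/13) × 7.8 = 4.2.
Target odds = 0.995/0.005 = 199.
Need 1.5ⁿ ≥ 199 ÷ 4.2 = 995/21.
1.5⁹ = 19683/512 falls short of 995/21 but 1.5¹⁰ = 59049/1024 reaches it, so n = 10.

10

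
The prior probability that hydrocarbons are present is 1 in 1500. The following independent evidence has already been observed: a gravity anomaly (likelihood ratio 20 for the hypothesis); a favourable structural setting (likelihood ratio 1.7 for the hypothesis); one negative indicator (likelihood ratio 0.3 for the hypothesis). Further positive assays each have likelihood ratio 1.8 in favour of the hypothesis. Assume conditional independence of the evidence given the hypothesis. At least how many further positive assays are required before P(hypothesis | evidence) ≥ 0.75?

Prior odds = (1/1500)/(1499/1500) = 1/1499.
Combined Bayes factor of the evidence already in hand = 20 × 1.7 × 0.3 = 10.2.
Odds after that evidence = (1/1499) × 10.2 = 51/7495.
Target odds = 0.75/0.25 = 3.
Need 1.8ⁿ ≥ 3 ÷ (51/7495) = 7495/17.
1.8¹⁰ ≈357.047 falls short of 7495/17 but 1.8¹¹ ≈642.684 reaches it, so n = 11.

11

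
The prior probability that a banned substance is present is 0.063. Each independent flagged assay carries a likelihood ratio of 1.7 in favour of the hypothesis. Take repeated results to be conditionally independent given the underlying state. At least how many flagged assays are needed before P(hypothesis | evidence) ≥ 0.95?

11

Prior odds = 0.063/0.937 = 63/937.
Likelihood ratio per flagged assay = 1.7.
Target odds: 0.95 ÷ 0.05 = 19.
Require 1.7ⁿ ≥ 19 ÷ (63/937) = 17803/63.
1.7¹⁰ ≈201.599 falls short of 17803/63 but 1.7¹¹ ≈342.719 reaches it, so n = 11.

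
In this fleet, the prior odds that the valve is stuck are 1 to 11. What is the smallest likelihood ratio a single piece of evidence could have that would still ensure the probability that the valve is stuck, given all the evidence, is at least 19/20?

209

Prior odds = 1/11.
Target odds = 0.95/0.05 = 19.
Required Bayes factor = 19 ÷ (1/11) = 209.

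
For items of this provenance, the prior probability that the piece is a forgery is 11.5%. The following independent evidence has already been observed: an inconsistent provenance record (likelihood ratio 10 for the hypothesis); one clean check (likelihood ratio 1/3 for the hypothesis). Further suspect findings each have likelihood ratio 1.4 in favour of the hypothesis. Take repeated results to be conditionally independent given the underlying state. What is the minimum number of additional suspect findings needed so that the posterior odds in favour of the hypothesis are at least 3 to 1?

Prior odds = 0.115/0.885 = 23/177.
Combined Bayes factor of the evidence already in hand = 10 × (1/3) = 10/3.
Odds after that evidence = (23/177) × 10/3 = 230/531.
Target odds = 3.
Need 1.4ⁿ ≥ 3 ÷ (230/531) = 1593/230.
1.4⁵ = 5.37824 falls short of 1593/230 but 1.4⁶ = 117649/15625 reaches it, so n = 6.

6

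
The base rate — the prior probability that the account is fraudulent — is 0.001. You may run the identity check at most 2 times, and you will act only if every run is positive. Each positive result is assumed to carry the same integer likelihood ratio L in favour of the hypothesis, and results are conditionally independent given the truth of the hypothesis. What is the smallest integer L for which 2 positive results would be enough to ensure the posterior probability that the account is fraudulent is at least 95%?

Prior odds = 0.001/0.999 = 1/999.
Target odds = 0.95/0.05 = 19.
Need L² ≥ 19 ÷ (1/999) = 18981.
137² = 18769 < 18981 ≤ 19044 = 138², so L = 138.

138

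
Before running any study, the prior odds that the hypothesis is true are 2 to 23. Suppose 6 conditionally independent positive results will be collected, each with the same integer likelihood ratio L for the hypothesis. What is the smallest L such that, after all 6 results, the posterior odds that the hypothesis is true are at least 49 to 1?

Prior odds = 2/23.
Target odds = 49.
Need L⁶ ≥ 49 ÷ (2/23) = 563.5.
2⁶ = 64 < 563.5 ≤ 729 = 3⁶, so L = 3.

3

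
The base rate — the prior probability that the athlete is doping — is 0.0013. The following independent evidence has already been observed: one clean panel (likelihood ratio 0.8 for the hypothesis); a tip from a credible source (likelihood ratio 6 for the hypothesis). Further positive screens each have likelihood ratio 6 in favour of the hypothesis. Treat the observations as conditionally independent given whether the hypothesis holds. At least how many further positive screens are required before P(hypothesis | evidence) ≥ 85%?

Prior odds = 0.0013/0.9987 = 13/9987.
Combined Bayes factor of the evidence already in hand = 0.8 × 6 = 4.8.
Odds after that evidence = (13/9987) × 4.8 = 104/16645.
Target odds = 0.85/0.15 = 17/3.
Need 6ⁿ ≥ 17/3 ÷ (104/16645) = 282965/312.
6³ = 216 falls short of 282965/312 but 6⁴ = 1296 reaches it, so n = 4.

4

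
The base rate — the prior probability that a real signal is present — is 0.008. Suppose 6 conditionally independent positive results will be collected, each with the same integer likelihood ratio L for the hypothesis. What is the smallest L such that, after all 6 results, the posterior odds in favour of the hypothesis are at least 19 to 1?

Prior odds = 0.008/0.992 = 1/124.
Target odds = 19.
Need L⁶ ≥ 19 ÷ (1/124) = 2356.
3⁶ = 729 < 2356 ≤ 4096 = 4⁶, so L = 4.

4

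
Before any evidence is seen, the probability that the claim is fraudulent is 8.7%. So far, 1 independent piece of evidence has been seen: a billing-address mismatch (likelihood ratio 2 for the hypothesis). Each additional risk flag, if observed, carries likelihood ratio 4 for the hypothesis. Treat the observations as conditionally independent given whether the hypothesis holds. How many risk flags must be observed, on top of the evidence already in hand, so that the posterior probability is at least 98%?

Prior odds = 0.087/0.913 = 87/913.
Bayes factor of the evidence already in hand = 2.
Odds after that evidence = (87/913) × 2 = 174/913.
Target odds = 0.98/0.02 = 49.
Need 4ⁿ ≥ 49 ÷ (174/913) = 44737/174.
4⁴ = 256 falls short of 44737/174 but 4⁵ = 1024 reaches it, so n = 5.

5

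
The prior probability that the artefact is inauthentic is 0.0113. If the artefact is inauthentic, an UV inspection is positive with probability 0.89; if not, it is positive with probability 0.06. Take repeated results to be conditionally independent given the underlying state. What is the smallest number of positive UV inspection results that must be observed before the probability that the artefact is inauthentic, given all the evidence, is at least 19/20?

Prior odds = 0.0113/0.9887 = 113/9887.
Likelihood ratio of a positive = 0.89/0.06 = 89/6.
Target odds: 0.95 ÷ 0.05 = 19.
Require (89/6)ⁿ ≥ 19 ÷ (113/9887) = 187853/113.
(89/6)² = 7921/36 falls short of 187853/113 but (89/6)³ = 704969/216 reaches it, so n = 3.

3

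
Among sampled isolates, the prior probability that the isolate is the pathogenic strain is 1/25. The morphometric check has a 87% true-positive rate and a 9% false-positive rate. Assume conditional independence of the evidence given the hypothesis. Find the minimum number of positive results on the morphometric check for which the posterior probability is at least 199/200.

Prior odds: 0.04 ÷ 0.96 = 1/24.
Likelihood ratio of a positive result = 0.87/0.09 = 29/3.
Target odds: 0.995 ÷ 0.005 = 199.
Require (29/3)ⁿ ≥ 199 ÷ (1/24) = 4776.
(29/3)³ = 24389/27 falls short of 4776 but (29/3)⁴ = 707281/81 reaches it, so n = 4.

4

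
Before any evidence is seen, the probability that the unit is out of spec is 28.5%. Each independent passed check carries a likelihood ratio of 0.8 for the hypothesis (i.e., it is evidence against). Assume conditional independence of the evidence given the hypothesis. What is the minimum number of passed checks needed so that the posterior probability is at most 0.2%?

Prior odds: 0.285 ÷ 0.715 = 57/143.
Likelihood ratio per passed check = 0.8.
Target posterior odds = 0.002/0.998 = 1/499.
Need (57/143) × 0.8ⁿ ≤ 1/499, i.e. 0.8ⁿ ≤ 143/28443.
0.8²³ ≈0.00590296 is still above 143/28443 but 0.8²⁴ ≈0.00472237 is at or below it, so n = 24.

24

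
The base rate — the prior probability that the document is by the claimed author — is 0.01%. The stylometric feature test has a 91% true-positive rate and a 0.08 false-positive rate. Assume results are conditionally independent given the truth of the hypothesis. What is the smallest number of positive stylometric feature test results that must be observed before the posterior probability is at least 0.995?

6

Prior odds = 0.0001/0.9999 = 1/9999.
Likelihood ratio of a positive result = 0.91/0.08 = 11.375.
Target odds: 0.995 ÷ 0.005 = 199.
Need (1/9999) × 11.375ⁿ ≥ 199, i.e. 11.375ⁿ ≥ 1989801.
11.375⁵ ≈190439 falls short of 1989801 but 11.375⁶ ≈2.16625e+06 reaches it, so n = 6.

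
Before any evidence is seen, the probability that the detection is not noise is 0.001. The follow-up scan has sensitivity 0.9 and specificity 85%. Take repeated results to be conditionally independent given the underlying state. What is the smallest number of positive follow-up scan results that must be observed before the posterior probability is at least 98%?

7

Prior odds = 0.001/0.999 = 1/999.
False-positive rate = 1 − 0.85 = 0.15; likelihood ratio of a positive = 0.9/0.15 = 6.
Target odds: 0.98 ÷ 0.02 = 49.
Require 6ⁿ ≥ 49 ÷ (1/999) = 48951.
6⁶ = 46656 falls short of 48951 but 6⁷ = 279936 reaches it, so n = 7.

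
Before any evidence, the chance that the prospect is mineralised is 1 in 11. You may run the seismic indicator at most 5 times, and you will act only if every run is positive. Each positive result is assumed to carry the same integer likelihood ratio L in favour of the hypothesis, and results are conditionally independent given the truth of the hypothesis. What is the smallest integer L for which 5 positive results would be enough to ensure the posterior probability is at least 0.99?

4

Prior odds = (1/11)/(10/11) = 0.1.
Target odds = 0.99/0.01 = 99.
Need L⁵ ≥ 99 ÷ 0.1 = 990.
3⁵ = 243 < 990 ≤ 1024 = 4⁵, so L = 4.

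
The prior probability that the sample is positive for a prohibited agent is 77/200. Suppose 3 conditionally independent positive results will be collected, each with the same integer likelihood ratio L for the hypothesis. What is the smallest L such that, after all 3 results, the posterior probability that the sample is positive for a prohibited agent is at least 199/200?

Prior odds = 0.385/0.615 = 77/123.
Target odds = 0.995/0.005 = 199.
Need L³ ≥ 199 ÷ (77/123) = 24477/77.
6³ = 216 < 24477/77 ≤ 343 = 7³, so L = 7.

7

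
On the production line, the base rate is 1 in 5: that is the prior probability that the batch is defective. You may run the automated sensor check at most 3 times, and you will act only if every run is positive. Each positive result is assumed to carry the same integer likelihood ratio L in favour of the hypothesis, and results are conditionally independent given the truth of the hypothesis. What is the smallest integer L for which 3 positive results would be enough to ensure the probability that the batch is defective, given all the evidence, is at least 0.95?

5

Prior odds = 0.2/0.8 = 0.25.
Target odds = 0.95/0.05 = 19.
Need L³ ≥ 19 ÷ 0.25 = 76.
4³ = 64 < 76 ≤ 125 = 5³, so L = 5.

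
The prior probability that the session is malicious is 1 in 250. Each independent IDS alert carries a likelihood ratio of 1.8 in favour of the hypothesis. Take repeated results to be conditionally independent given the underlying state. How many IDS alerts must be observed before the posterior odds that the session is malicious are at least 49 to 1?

Prior odds: 0.004 ÷ 0.996 = 1/249.
Likelihood ratio per IDS alert = 1.8.
Target odds = 49.
Require 1.8ⁿ ≥ 49 ÷ (1/249) = 12201.
1.8¹⁶ ≈12144 falls short of 12201 but 1.8¹⁷ ≈21859.1 reaches it, so n = 17.

17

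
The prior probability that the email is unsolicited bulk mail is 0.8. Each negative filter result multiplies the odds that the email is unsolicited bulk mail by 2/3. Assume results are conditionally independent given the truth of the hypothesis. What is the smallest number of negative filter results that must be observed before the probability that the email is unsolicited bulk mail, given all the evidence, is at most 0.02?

Prior odds = 0.8/0.2 = 4.
Likelihood ratio per negative filter result = 2/3.
Target odds: 0.02 ÷ 0.98 = 1/49.
Require (2/3)ⁿ ≤ 1/49 ÷ 4 = 1/196.
(2/3)¹³ = 8192/1594323 is still above 1/196 but (2/3)¹⁴ = 16384/4782969 is at or below it, so n = 14.

14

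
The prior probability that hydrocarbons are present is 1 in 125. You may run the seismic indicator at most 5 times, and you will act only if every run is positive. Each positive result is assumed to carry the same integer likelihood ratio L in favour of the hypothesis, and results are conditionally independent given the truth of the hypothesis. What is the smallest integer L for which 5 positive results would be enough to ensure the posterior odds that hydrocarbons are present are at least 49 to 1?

Prior odds = 0.008/0.992 = 1/124.
Target odds = 49.
Need L⁵ ≥ 49 ÷ (1/124) = 6076.
5⁵ = 3125 < 6076 ≤ 7776 = 6⁵, so L = 6.

6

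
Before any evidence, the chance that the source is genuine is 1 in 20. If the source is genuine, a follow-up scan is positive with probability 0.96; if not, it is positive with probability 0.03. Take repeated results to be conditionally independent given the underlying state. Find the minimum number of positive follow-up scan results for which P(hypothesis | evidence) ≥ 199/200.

Prior odds: 0.05 ÷ 0.95 = 1/19.
Likelihood ratio of a positive = 0.96/0.03 = 32.
Target odds: 0.995 ÷ 0.005 = 199.
Need (1/19) × 32ⁿ ≥ 199, i.e. 32ⁿ ≥ 3781.
32² = 1024 falls short of 3781 but 32³ = 32768 reaches it, so n = 3.

3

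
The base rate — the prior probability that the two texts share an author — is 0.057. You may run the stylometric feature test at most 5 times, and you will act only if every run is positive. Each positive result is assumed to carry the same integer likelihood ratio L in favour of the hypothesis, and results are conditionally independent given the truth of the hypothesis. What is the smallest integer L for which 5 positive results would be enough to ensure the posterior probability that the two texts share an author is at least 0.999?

7

Prior odds = 0.057/0.943 = 57/943.
Target odds = 0.999/0.001 = 999.
Need L⁵ ≥ 999 ÷ (57/943) = 314019/19.
6⁵ = 7776 < 314019/19 ≤ 16807 = 7⁵, so L = 7.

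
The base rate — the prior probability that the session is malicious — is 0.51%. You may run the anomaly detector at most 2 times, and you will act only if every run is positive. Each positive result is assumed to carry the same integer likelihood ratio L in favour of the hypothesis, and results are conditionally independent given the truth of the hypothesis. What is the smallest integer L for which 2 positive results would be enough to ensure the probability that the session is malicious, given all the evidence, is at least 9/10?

Prior odds = 0.0051/0.9949 = 51/9949.
Target odds = 0.9/0.1 = 9.
Need L² ≥ 9 ÷ (51/9949) = 29847/17.
41² = 1681 < 29847/17 ≤ 1764 = 42², so L = 42.

42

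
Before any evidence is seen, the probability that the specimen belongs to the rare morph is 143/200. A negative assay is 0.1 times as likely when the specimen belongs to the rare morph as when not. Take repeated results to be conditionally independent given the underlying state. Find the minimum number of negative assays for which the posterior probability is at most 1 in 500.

Prior odds: 0.715 ÷ 0.285 = 143/57.
Likelihood ratio per negative assay = 0.1.
Target odds: 0.002 ÷ 0.998 = 1/499.
Need (143/57) × 0.1ⁿ ≤ 1/499, i.e. 0.1ⁿ ≤ 57/71357.
0.1³ = 0.001 is still above 57/71357 but 0.1⁴ = 0.0001 is at or below it, so n = 4.

4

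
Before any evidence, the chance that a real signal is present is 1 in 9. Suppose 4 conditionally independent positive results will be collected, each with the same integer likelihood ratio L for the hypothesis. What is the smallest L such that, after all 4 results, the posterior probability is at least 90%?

Prior odds = (1/9)/(8/9) = 0.125.
Target odds = 0.9/0.1 = 9.
Need L⁴ ≥ 9 ÷ 0.125 = 72.
2⁴ = 16 < 72 ≤ 81 = 3⁴, so L = 3.

3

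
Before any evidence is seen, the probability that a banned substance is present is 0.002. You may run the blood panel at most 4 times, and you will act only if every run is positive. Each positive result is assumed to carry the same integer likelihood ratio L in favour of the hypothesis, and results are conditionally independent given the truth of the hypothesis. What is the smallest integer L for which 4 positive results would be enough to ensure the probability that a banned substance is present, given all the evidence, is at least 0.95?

Prior odds = 0.002/0.998 = 1/499.
Target odds = 0.95/0.05 = 19.
Need L⁴ ≥ 19 ÷ (1/499) = 9481.
9⁴ = 6561 < 9481 ≤ 10000 = 10⁴, so L = 10.

10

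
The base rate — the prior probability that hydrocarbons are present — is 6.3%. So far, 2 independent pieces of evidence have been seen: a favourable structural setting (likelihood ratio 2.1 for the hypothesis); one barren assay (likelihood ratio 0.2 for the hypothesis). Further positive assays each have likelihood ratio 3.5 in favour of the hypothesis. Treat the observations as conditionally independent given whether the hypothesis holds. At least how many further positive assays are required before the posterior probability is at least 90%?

Prior odds = 0.063/0.937 = 63/937.
Combined Bayes factor of the evidence already in hand = 2.1 × 0.2 = 0.42.
Odds after that evidence = (63/937) × 0.42 = 1323/46850.
Target odds = 0.9/0.1 = 9.
Need 3.5ⁿ ≥ 9 ÷ (1323/46850) = 46850/147.
3.5⁴ = 150.0625 falls short of 46850/147 but 3.5⁵ = 525.21875 reaches it, so n = 5.

5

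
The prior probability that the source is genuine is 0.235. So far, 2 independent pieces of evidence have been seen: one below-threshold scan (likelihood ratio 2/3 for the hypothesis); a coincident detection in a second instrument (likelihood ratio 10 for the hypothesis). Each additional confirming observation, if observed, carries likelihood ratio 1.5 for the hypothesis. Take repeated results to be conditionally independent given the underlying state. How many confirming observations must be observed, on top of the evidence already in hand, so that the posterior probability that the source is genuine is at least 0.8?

2

Prior odds = 0.235/0.765 = 47/153.
Combined Bayes factor of the evidence already in hand = (2/3) × 10 = 20/3.
Odds after that evidence = (47/153) × 20/3 = 940/459.
Target odds = 0.8/0.2 = 4.
Need 1.5ⁿ ≥ 4 ÷ (940/459) = 459/235.
1.5¹ = 1.5 falls short of 459/235 but 1.5² = 2.25 reaches it, so n = 2.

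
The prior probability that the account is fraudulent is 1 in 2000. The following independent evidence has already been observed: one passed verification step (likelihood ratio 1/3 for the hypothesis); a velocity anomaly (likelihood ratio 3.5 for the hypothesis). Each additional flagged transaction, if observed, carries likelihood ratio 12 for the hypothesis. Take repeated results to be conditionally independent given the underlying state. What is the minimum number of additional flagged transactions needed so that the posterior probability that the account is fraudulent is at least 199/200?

6

Prior odds = 0.0005/0.9995 = 1/1999.
Combined Bayes factor of the evidence already in hand = (1/3) × 3.5 = 7/6.
Odds after that evidence = (1/1999) × 7/6 = 7/11994.
Target odds = 0.995/0.005 = 199.
Need 12ⁿ ≥ 199 ÷ (7/11994) = 2386806/7.
12⁵ = 248832 falls short of 2386806/7 but 12⁶ = 2985984 reaches it, so n = 6.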